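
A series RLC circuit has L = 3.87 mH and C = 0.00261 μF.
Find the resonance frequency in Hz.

Step 1 — Resonance condition Im(Z)=0 gives ω₀ = 1/√(LC).
Step 2 — ω₀ = 1/√(0.00387·2.61e-09) = 3.146e+05 rad/s.
Step 3 — f₀ = ω₀/(2π) = 5.008e+04 Hz.

f₀ = 5.008e+04 Hz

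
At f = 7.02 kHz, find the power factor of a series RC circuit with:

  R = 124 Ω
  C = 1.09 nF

Step 1 — Angular frequency: ω = 2π·f = 2π·7020 = 4.411e+04 rad/s.
Step 2 — Component impedances:
  R: Z = R = 124 Ω
  C: Z = 1/(jωC) = -j/(ω·C) = 0 - j2.08e+04 Ω
Step 3 — Series combination: Z_total = R + C = 124 - j2.08e+04 Ω = 2.08e+04∠-89.7° Ω.
Step 4 — Power factor: PF = cos(φ) = Re(Z)/|Z| = 124/2.08e+04 = 0.005962.
Step 5 — Type: Im(Z) = -2.08e+04 ⇒ leading (phase φ = -89.7°).

PF = 0.005962 (leading, φ = -89.7°)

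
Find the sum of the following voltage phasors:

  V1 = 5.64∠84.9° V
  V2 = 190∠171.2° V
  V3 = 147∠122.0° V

Step 1 — Convert each phasor to rectangular form:
  V1 = 5.64·(cos(84.9°) + j·sin(84.9°)) = 0.5014 + j5.618 V
  V2 = 190·(cos(171.2°) + j·sin(171.2°)) = -187.8 + j29.07 V
  V3 = 147·(cos(122.0°) + j·sin(122.0°)) = -77.9 + j124.7 V
Step 2 — Sum components: V_total = -265.2 + j159.3 V.
Step 3 — Convert to polar: |V_total| = 309.4 V, ∠V_total = 149.0°.

V_total = 309.4∠149.0° V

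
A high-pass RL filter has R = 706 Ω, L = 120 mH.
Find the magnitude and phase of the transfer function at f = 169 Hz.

Step 1 — Angular frequency: ω = 2π·169 = 1062 rad/s.
Step 2 — Transfer function: H(jω) = jωL/(R + jωL).
Step 3 — Numerator jωL = j·127.4; denominator R + jωL = 706 + j127.4.
Step 4 — H = 0.03155 + j0.1748.
Step 5 — Magnitude: |H| = 0.1776 (-15.0 dB); phase: φ = 79.8°.

|H| = 0.1776 (-15.0 dB), φ = 79.8°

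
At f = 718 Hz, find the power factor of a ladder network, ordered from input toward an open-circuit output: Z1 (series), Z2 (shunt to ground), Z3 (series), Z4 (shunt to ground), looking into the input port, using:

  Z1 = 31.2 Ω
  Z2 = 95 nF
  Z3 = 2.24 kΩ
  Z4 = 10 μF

Step 1 — Angular frequency: ω = 2π·f = 2π·718 = 4511 rad/s.
Step 2 — Component impedances:
  Z1: Z = R = 31.2 Ω
  Z2: Z = 1/(jωC) = -j/(ω·C) = 0 - j2333 Ω
  Z3: Z = R = 2240 Ω
  Z4: Z = 1/(jωC) = -j/(ω·C) = 0 - j22.17 Ω
Step 3 — Ladder network (open output): work backward from the far end, alternating series and parallel combinations. Z_in = 1185 - j1120 Ω = 1631∠-43.4° Ω.
Step 4 — Power factor: PF = cos(φ) = Re(Z)/|Z| = 1185.4/1630.6 = 0.727.
Step 5 — Type: Im(Z) = -1120 ⇒ leading (phase φ = -43.4°).

PF = 0.727 (leading, φ = -43.4°)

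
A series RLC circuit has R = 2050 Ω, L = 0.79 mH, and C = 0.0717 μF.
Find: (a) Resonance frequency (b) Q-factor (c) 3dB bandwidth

Step 1 — Resonance condition Im(Z)=0 gives ω₀ = 1/√(LC).
Step 2 — ω₀ = 1/√(0.00079·7.17e-08) = 1.329e+05 rad/s.
Step 3 — f₀ = ω₀/(2π) = 2.115e+04 Hz.
Step 4 — Series Q: Q = ω₀L/R = 1.329e+05·0.00079/2050 = 0.0512.
Step 5 — 3dB bandwidth: Δω = ω₀/Q = 2.595e+06 rad/s; BW = Δω/(2π) = 4.13e+05 Hz.

(a) f₀ = 2.115e+04 Hz  (b) Q = 0.0512  (c) BW = 4.13e+05 Hz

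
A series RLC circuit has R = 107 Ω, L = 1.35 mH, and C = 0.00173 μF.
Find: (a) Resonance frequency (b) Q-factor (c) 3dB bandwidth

Step 1 — Resonance condition Im(Z)=0 gives ω₀ = 1/√(LC).
Step 2 — ω₀ = 1/√(0.00135·1.73e-09) = 6.543e+05 rad/s.
Step 3 — f₀ = ω₀/(2π) = 1.041e+05 Hz.
Step 4 — Series Q: Q = ω₀L/R = 6.543e+05·0.00135/107 = 8.256.
Step 5 — 3dB bandwidth: Δω = ω₀/Q = 7.926e+04 rad/s; BW = Δω/(2π) = 1.261e+04 Hz.

(a) f₀ = 1.041e+05 Hz  (b) Q = 8.256  (c) BW = 1.261e+04 Hz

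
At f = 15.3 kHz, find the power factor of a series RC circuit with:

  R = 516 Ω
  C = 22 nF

Step 1 — Angular frequency: ω = 2π·f = 2π·1.53e+04 = 9.613e+04 rad/s.
Step 2 — Component impedances:
  R: Z = R = 516 Ω
  C: Z = 1/(jωC) = -j/(ω·C) = 0 - j472.8 Ω
Step 3 — Series combination: Z_total = R + C = 516 - j472.8 Ω = 699.9∠-42.5° Ω.
Step 4 — Power factor: PF = cos(φ) = Re(Z)/|Z| = 516/699.88 = 0.7373.
Step 5 — Type: Im(Z) = -472.8 ⇒ leading (phase φ = -42.5°).

PF = 0.7373 (leading, φ = -42.5°)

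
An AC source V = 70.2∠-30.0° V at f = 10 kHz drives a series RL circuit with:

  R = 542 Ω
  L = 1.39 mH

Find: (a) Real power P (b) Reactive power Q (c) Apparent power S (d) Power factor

Step 1 — Angular frequency: ω = 2π·f = 2π·1e+04 = 6.283e+04 rad/s.
Step 2 — Component impedances:
  R: Z = R = 542 Ω
  L: Z = jωL = j·6.283e+04·0.00139 = 0 + j87.34 Ω
Step 3 — Series combination: Z_total = R + L = 542 + j87.34 Ω = 549∠9.2° Ω.
Step 4 — Source phasor: V = 70.2∠-30.0° V = 60.79 - j35.1 V.
Step 5 — Current: I = V / Z = 0.09916 - j0.08074 A = 0.1279∠-39.2° A.
Step 6 — Complex power: S = V·I* = 8.862 + j1.428 VA.
Step 7 — Real power: P = Re(S) = 8.862 W.
Step 8 — Reactive power: Q = Im(S) = 1.428 VAR.
Step 9 — Apparent power: |S| = 8.977 VA.
Step 10 — Power factor: PF = P/|S| = 0.9873 (lagging).

(a) P = 8.862 W  (b) Q = 1.428 VAR  (c) S = 8.977 VA  (d) PF = 0.9873 (lagging)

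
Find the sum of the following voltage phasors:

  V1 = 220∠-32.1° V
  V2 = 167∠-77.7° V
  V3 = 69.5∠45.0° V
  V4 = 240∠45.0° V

Step 1 — Convert each phasor to rectangular form:
  V1 = 220·(cos(-32.1°) + j·sin(-32.1°)) = 186.4 - j116.9 V
  V2 = 167·(cos(-77.7°) + j·sin(-77.7°)) = 35.58 - j163.2 V
  V3 = 69.5·(cos(45.0°) + j·sin(45.0°)) = 49.14 + j49.14 V
  V4 = 240·(cos(45.0°) + j·sin(45.0°)) = 169.7 + j169.7 V
Step 2 — Sum components: V_total = 440.8 - j61.22 V.
Step 3 — Convert to polar: |V_total| = 445 V, ∠V_total = -7.9°.

V_total = 445∠-7.9° V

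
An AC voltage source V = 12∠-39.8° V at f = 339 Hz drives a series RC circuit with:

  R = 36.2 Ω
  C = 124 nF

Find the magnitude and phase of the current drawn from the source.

Step 1 — Angular frequency: ω = 2π·f = 2π·339 = 2130 rad/s.
Step 2 — Component impedances:
  R: Z = R = 36.2 Ω
  C: Z = 1/(jωC) = -j/(ω·C) = 0 - j3786 Ω
Step 3 — Series combination: Z_total = R + C = 36.2 - j3786 Ω = 3786∠-89.5° Ω.
Step 4 — Source phasor: V = 12∠-39.8° V = 9.219 - j7.681 V.
Step 5 — Ohm's law: I = V / Z_total = (9.219 - j7.681) / (36.2 - j3786) = 0.002052 + j0.002415 A.
Step 6 — Convert to polar: |I| = 0.003169 A, ∠I = 49.7°.

I = 0.003169∠49.7° A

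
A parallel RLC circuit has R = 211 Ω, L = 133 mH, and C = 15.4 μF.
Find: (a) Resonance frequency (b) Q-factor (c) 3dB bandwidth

Step 1 — Resonance: ω₀ = 1/√(LC) = 1/√(0.133·1.54e-05) = 698.7 rad/s.
Step 2 — f₀ = ω₀/(2π) = 111.2 Hz.
Step 3 — Parallel Q: Q = R/(ω₀L) = 211/(698.7·0.133) = 2.27.
Step 4 — Bandwidth: Δω = ω₀/Q = 307.7 rad/s; BW = Δω/(2π) = 48.98 Hz.

(a) f₀ = 111.2 Hz  (b) Q = 2.27  (c) BW = 48.98 Hz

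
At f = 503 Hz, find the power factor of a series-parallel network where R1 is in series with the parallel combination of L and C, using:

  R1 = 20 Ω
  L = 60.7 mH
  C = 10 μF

Step 1 — Angular frequency: ω = 2π·f = 2π·503 = 3160 rad/s.
Step 2 — Component impedances:
  R1: Z = R = 20 Ω
  L: Z = jωL = j·3160·0.0607 = 0 + j191.8 Ω
  C: Z = 1/(jωC) = -j/(ω·C) = 0 - j31.64 Ω
Step 3 — Parallel branch: L || C = 1/(1/L + 1/C) = 0 - j37.89 Ω.
Step 4 — Series with R1: Z_total = R1 + (L || C) = 20 - j37.89 Ω = 42.85∠-62.2° Ω.
Step 5 — Power factor: PF = cos(φ) = Re(Z)/|Z| = 20/42.845 = 0.4668.
Step 6 — Type: Im(Z) = -37.89 ⇒ leading (phase φ = -62.2°).

PF = 0.4668 (leading, φ = -62.2°)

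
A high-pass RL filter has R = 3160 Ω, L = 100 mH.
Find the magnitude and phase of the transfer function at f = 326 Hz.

Step 1 — Angular frequency: ω = 2π·326 = 2048 rad/s.
Step 2 — Transfer function: H(jω) = jωL/(R + jωL).
Step 3 — Numerator jωL = j·204.8; denominator R + jωL = 3160 + j204.8.
Step 4 — H = 0.004184 + j0.06455.
Step 5 — Magnitude: |H| = 0.06468 (-23.8 dB); phase: φ = 86.3°.

|H| = 0.06468 (-23.8 dB), φ = 86.3°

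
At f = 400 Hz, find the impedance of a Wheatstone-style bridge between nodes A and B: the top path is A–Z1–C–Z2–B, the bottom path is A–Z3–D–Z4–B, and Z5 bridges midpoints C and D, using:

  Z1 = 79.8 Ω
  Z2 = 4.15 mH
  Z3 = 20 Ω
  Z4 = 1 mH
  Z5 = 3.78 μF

Step 1 — Angular frequency: ω = 2π·f = 2π·400 = 2513 rad/s.
Step 2 — Component impedances:
  Z1: Z = R = 79.8 Ω
  Z2: Z = jωL = j·2513·0.00415 = 0 + j10.43 Ω
  Z3: Z = R = 20 Ω
  Z4: Z = jωL = j·2513·0.001 = 0 + j2.513 Ω
  Z5: Z = 1/(jωC) = -j/(ω·C) = 0 - j105.3 Ω
Step 3 — Bridge requires nodal analysis (the Z5 bridge couples midpoints C and D, so the two paths cannot be reduced to a simple series/parallel combination). Setting node B to ground and injecting 1 A at node A, the 3-node admittance system at A, C, D solves to V_A = Z_AB = 15.99 + j2.026 Ω = 16.12∠7.2° Ω.

Z = 15.99 + j2.026 Ω = 16.12∠7.2° Ω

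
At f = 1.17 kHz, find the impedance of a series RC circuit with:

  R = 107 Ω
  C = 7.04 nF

Step 1 — Angular frequency: ω = 2π·f = 2π·1170 = 7351 rad/s.
Step 2 — Component impedances:
  R: Z = R = 107 Ω
  C: Z = 1/(jωC) = -j/(ω·C) = 0 - j1.932e+04 Ω
Step 3 — Series combination: Z_total = R + C = 107 - j1.932e+04 Ω = 1.932e+04∠-89.7° Ω.

Z = 107 - j1.932e+04 Ω = 1.932e+04∠-89.7° Ω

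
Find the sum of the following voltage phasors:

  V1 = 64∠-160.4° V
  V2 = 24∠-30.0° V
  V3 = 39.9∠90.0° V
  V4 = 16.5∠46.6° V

Step 1 — Convert each phasor to rectangular form:
  V1 = 64·(cos(-160.4°) + j·sin(-160.4°)) = -60.29 - j21.47 V
  V2 = 24·(cos(-30.0°) + j·sin(-30.0°)) = 20.78 - j12 V
  V3 = 39.9·(cos(90.0°) + j·sin(90.0°)) = 0 + j39.9 V
  V4 = 16.5·(cos(46.6°) + j·sin(46.6°)) = 11.34 + j11.99 V
Step 2 — Sum components: V_total = -28.17 + j18.42 V.
Step 3 — Convert to polar: |V_total| = 33.66 V, ∠V_total = 146.8°.

V_total = 33.66∠146.8° V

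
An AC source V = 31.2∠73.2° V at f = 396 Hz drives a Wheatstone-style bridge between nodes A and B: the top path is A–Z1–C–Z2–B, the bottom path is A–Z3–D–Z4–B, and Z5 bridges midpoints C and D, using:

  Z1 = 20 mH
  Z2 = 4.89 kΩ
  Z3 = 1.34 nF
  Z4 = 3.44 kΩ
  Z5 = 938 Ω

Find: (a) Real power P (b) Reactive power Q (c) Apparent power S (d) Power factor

Step 1 — Angular frequency: ω = 2π·f = 2π·396 = 2488 rad/s.
Step 2 — Component impedances:
  Z1: Z = jωL = j·2488·0.02 = 0 + j49.76 Ω
  Z2: Z = R = 4890 Ω
  Z3: Z = 1/(jωC) = -j/(ω·C) = 0 - j2.999e+05 Ω
  Z4: Z = R = 3440 Ω
  Z5: Z = R = 938 Ω
Step 3 — Bridge requires nodal analysis (the Z5 bridge couples midpoints C and D, so the two paths cannot be reduced to a simple series/parallel combination). Setting node B to ground and injecting 1 A at node A, the 3-node admittance system at A, C, D solves to V_A = Z_AB = 2310 + j48.95 Ω = 2311∠1.2° Ω.
Step 4 — Source phasor: V = 31.2∠73.2° V = 9.018 + j29.87 V.
Step 5 — Current: I = V / Z = 0.004176 + j0.01284 A = 0.0135∠72.0° A.
Step 6 — Complex power: S = V·I* = 0.4212 + j0.008926 VA.
Step 7 — Real power: P = Re(S) = 0.4212 W.
Step 8 — Reactive power: Q = Im(S) = 0.008926 VAR.
Step 9 — Apparent power: |S| = 0.4213 VA.
Step 10 — Power factor: PF = P/|S| = 0.9998 (lagging).

(a) P = 0.4212 W  (b) Q = 0.008926 VAR  (c) S = 0.4213 VA  (d) PF = 0.9998 (lagging)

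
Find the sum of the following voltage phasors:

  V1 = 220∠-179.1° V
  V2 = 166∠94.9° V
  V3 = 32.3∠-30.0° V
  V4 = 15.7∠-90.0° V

Step 1 — Convert each phasor to rectangular form:
  V1 = 220·(cos(-179.1°) + j·sin(-179.1°)) = -220 - j3.456 V
  V2 = 166·(cos(94.9°) + j·sin(94.9°)) = -14.18 + j165.4 V
  V3 = 32.3·(cos(-30.0°) + j·sin(-30.0°)) = 27.97 - j16.15 V
  V4 = 15.7·(cos(-90.0°) + j·sin(-90.0°)) = 0 - j15.7 V
Step 2 — Sum components: V_total = -206.2 + j130.1 V.
Step 3 — Convert to polar: |V_total| = 243.8 V, ∠V_total = 147.8°.

V_total = 243.8∠147.8° V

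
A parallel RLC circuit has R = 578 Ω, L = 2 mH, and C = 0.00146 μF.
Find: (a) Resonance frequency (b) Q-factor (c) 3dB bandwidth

Step 1 — Resonance: ω₀ = 1/√(LC) = 1/√(0.002·1.46e-09) = 5.852e+05 rad/s.
Step 2 — f₀ = ω₀/(2π) = 9.314e+04 Hz.
Step 3 — Parallel Q: Q = R/(ω₀L) = 578/(5.852e+05·0.002) = 0.4938.
Step 4 — Bandwidth: Δω = ω₀/Q = 1.185e+06 rad/s; BW = Δω/(2π) = 1.886e+05 Hz.

(a) f₀ = 9.314e+04 Hz  (b) Q = 0.4938  (c) BW = 1.886e+05 Hz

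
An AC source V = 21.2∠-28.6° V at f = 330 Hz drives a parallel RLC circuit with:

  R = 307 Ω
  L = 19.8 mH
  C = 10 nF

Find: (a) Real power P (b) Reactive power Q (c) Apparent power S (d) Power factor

Step 1 — Angular frequency: ω = 2π·f = 2π·330 = 2073 rad/s.
Step 2 — Component impedances:
  R: Z = R = 307 Ω
  L: Z = jωL = j·2073·0.0198 = 0 + j41.05 Ω
  C: Z = 1/(jωC) = -j/(ω·C) = 0 - j4.823e+04 Ω
Step 3 — Parallel combination: 1/Z_total = 1/R + 1/L + 1/C; Z_total = 5.403 + j40.37 Ω = 40.73∠82.4° Ω.
Step 4 — Source phasor: V = 21.2∠-28.6° V = 18.61 - j10.15 V.
Step 5 — Current: I = V / Z = -0.1864 - j0.4861 A = 0.5206∠-111.0° A.
Step 6 — Complex power: S = V·I* = 1.464 + j10.94 VA.
Step 7 — Real power: P = Re(S) = 1.464 W.
Step 8 — Reactive power: Q = Im(S) = 10.94 VAR.
Step 9 — Apparent power: |S| = 11.04 VA.
Step 10 — Power factor: PF = P/|S| = 0.1327 (lagging).

(a) P = 1.464 W  (b) Q = 10.94 VAR  (c) S = 11.04 VA  (d) PF = 0.1327 (lagging)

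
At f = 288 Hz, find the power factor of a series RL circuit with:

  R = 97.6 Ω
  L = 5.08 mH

Step 1 — Angular frequency: ω = 2π·f = 2π·288 = 1810 rad/s.
Step 2 — Component impedances:
  R: Z = R = 97.6 Ω
  L: Z = jωL = j·1810·0.00508 = 0 + j9.193 Ω
Step 3 — Series combination: Z_total = R + L = 97.6 + j9.193 Ω = 98.03∠5.4° Ω.
Step 4 — Power factor: PF = cos(φ) = Re(Z)/|Z| = 97.6/98.03 = 0.9956.
Step 5 — Type: Im(Z) = 9.193 ⇒ lagging (phase φ = 5.4°).

PF = 0.9956 (lagging, φ = 5.4°)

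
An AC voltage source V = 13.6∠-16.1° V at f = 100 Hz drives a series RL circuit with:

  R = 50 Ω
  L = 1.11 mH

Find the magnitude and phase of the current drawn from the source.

Step 1 — Angular frequency: ω = 2π·f = 2π·100 = 628.3 rad/s.
Step 2 — Component impedances:
  R: Z = R = 50 Ω
  L: Z = jωL = j·628.3·0.00111 = 0 + j0.6974 Ω
Step 3 — Series combination: Z_total = R + L = 50 + j0.6974 Ω = 50∠0.8° Ω.
Step 4 — Source phasor: V = 13.6∠-16.1° V = 13.07 - j3.771 V.
Step 5 — Ohm's law: I = V / Z_total = (13.07 - j3.771) / (50 + j0.6974) = 0.2602 - j0.07906 A.
Step 6 — Convert to polar: |I| = 0.272 A, ∠I = -16.9°.

I = 0.272∠-16.9° A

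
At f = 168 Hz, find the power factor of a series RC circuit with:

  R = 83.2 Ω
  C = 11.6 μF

Step 1 — Angular frequency: ω = 2π·f = 2π·168 = 1056 rad/s.
Step 2 — Component impedances:
  R: Z = R = 83.2 Ω
  C: Z = 1/(jωC) = -j/(ω·C) = 0 - j81.67 Ω
Step 3 — Series combination: Z_total = R + C = 83.2 - j81.67 Ω = 116.6∠-44.5° Ω.
Step 4 — Power factor: PF = cos(φ) = Re(Z)/|Z| = 83.2/116.6 = 0.7136.
Step 5 — Type: Im(Z) = -81.67 ⇒ leading (phase φ = -44.5°).

PF = 0.7136 (leading, φ = -44.5°)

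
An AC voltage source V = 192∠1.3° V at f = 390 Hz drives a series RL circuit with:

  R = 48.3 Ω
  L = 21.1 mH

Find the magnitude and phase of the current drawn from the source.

Step 1 — Angular frequency: ω = 2π·f = 2π·390 = 2450 rad/s.
Step 2 — Component impedances:
  R: Z = R = 48.3 Ω
  L: Z = jωL = j·2450·0.0211 = 0 + j51.7 Ω
Step 3 — Series combination: Z_total = R + L = 48.3 + j51.7 Ω = 70.75∠46.9° Ω.
Step 4 — Source phasor: V = 192∠1.3° V = 192 + j4.356 V.
Step 5 — Ohm's law: I = V / Z_total = (192 + j4.356) / (48.3 + j51.7) = 1.897 - j1.94 A.
Step 6 — Convert to polar: |I| = 2.714 A, ∠I = -45.6°.

I = 2.714∠-45.6° A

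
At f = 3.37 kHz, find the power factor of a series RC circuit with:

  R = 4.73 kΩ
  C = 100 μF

Step 1 — Angular frequency: ω = 2π·f = 2π·3370 = 2.117e+04 rad/s.
Step 2 — Component impedances:
  R: Z = R = 4730 Ω
  C: Z = 1/(jωC) = -j/(ω·C) = 0 - j0.4723 Ω
Step 3 — Series combination: Z_total = R + C = 4730 - j0.4723 Ω = 4730∠-0.0° Ω.
Step 4 — Power factor: PF = cos(φ) = Re(Z)/|Z| = 4730/4730 = 1.
Step 5 — Type: Im(Z) = -0.4723 ⇒ leading (phase φ = -0.0°).

PF = 1 (leading, φ = -0.0°)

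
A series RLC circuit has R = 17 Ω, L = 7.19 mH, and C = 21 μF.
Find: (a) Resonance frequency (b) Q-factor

Step 1 — Resonance condition Im(Z)=0 gives ω₀ = 1/√(LC).
Step 2 — ω₀ = 1/√(0.00719·2.1e-05) = 2574 rad/s.
Step 3 — f₀ = ω₀/(2π) = 409.6 Hz.
Step 4 — Series Q: Q = ω₀L/R = 2574·0.00719/17 = 1.088.

(a) f₀ = 409.6 Hz  (b) Q = 1.088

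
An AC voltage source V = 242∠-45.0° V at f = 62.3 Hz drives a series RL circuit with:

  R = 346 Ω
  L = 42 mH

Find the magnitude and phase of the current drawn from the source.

Step 1 — Angular frequency: ω = 2π·f = 2π·62.3 = 391.4 rad/s.
Step 2 — Component impedances:
  R: Z = R = 346 Ω
  L: Z = jωL = j·391.4·0.042 = 0 + j16.44 Ω
Step 3 — Series combination: Z_total = R + L = 346 + j16.44 Ω = 346.4∠2.7° Ω.
Step 4 — Source phasor: V = 242∠-45.0° V = 171.1 - j171.1 V.
Step 5 — Ohm's law: I = V / Z_total = (171.1 - j171.1) / (346 + j16.44) = 0.47 - j0.5169 A.
Step 6 — Convert to polar: |I| = 0.6986 A, ∠I = -47.7°.

I = 0.6986∠-47.7° A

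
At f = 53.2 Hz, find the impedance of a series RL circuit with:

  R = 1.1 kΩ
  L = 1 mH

Step 1 — Angular frequency: ω = 2π·f = 2π·53.2 = 334.3 rad/s.
Step 2 — Component impedances:
  R: Z = R = 1100 Ω
  L: Z = jωL = j·334.3·0.001 = 0 + j0.3343 Ω
Step 3 — Series combination: Z_total = R + L = 1100 + j0.3343 Ω = 1100∠0.0° Ω.

Z = 1100 + j0.3343 Ω = 1100∠0.0° Ω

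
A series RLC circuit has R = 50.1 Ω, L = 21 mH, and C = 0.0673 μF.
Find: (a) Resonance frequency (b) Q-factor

Step 1 — Resonance condition Im(Z)=0 gives ω₀ = 1/√(LC).
Step 2 — ω₀ = 1/√(0.021·6.73e-08) = 2.66e+04 rad/s.
Step 3 — f₀ = ω₀/(2π) = 4234 Hz.
Step 4 — Series Q: Q = ω₀L/R = 2.66e+04·0.021/50.1 = 11.15.

(a) f₀ = 4234 Hz  (b) Q = 11.15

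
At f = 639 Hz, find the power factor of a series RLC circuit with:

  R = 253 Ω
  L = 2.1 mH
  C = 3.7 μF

Step 1 — Angular frequency: ω = 2π·f = 2π·639 = 4015 rad/s.
Step 2 — Component impedances:
  R: Z = R = 253 Ω
  L: Z = jωL = j·4015·0.0021 = 0 + j8.431 Ω
  C: Z = 1/(jωC) = -j/(ω·C) = 0 - j67.32 Ω
Step 3 — Series combination: Z_total = R + L + C = 253 - j58.88 Ω = 259.8∠-13.1° Ω.
Step 4 — Power factor: PF = cos(φ) = Re(Z)/|Z| = 253/259.76 = 0.974.
Step 5 — Type: Im(Z) = -58.88 ⇒ leading (phase φ = -13.1°).

PF = 0.974 (leading, φ = -13.1°)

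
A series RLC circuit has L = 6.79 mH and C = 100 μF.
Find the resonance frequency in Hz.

Step 1 — Resonance condition Im(Z)=0 gives ω₀ = 1/√(LC).
Step 2 — ω₀ = 1/√(0.00679·0.0001) = 1214 rad/s.
Step 3 — f₀ = ω₀/(2π) = 193.1 Hz.

f₀ = 193.1 Hz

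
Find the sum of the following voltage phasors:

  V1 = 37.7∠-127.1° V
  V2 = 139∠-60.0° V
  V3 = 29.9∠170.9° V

Step 1 — Convert each phasor to rectangular form:
  V1 = 37.7·(cos(-127.1°) + j·sin(-127.1°)) = -22.74 - j30.07 V
  V2 = 139·(cos(-60.0°) + j·sin(-60.0°)) = 69.5 - j120.4 V
  V3 = 29.9·(cos(170.9°) + j·sin(170.9°)) = -29.52 + j4.729 V
Step 2 — Sum components: V_total = 17.24 - j145.7 V.
Step 3 — Convert to polar: |V_total| = 146.7 V, ∠V_total = -83.3°.

V_total = 146.7∠-83.3° V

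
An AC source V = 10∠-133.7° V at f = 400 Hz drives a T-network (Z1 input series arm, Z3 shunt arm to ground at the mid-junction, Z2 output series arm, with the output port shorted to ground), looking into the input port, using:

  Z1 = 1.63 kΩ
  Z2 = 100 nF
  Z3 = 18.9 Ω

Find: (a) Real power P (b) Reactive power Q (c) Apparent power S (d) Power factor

Step 1 — Angular frequency: ω = 2π·f = 2π·400 = 2513 rad/s.
Step 2 — Component impedances:
  Z1: Z = R = 1630 Ω
  Z2: Z = 1/(jωC) = -j/(ω·C) = 0 - j3979 Ω
  Z3: Z = R = 18.9 Ω
Step 3 — With the output port shorted to ground, the output series arm Z2 runs from the junction to ground; the shunt arm Z3 also runs from the junction to ground. They appear in parallel: Z3 || Z2 = 18.9 - j0.08977 Ω.
Step 4 — Series with input arm Z1: Z_in = Z1 + (Z3 || Z2) = 1649 - j0.08977 Ω = 1649∠-0.0° Ω.
Step 5 — Source phasor: V = 10∠-133.7° V = -6.909 - j7.23 V.
Step 6 — Current: I = V / Z = -0.00419 - j0.004385 A = 0.006065∠-133.7° A.
Step 7 — Complex power: S = V·I* = 0.06065 - j3.302e-06 VA.
Step 8 — Real power: P = Re(S) = 0.06065 W.
Step 9 — Reactive power: Q = Im(S) = -3.302e-06 VAR.
Step 10 — Apparent power: |S| = 0.06065 VA.
Step 11 — Power factor: PF = P/|S| = 1 (leading).

(a) P = 0.06065 W  (b) Q = -3.302e-06 VAR  (c) S = 0.06065 VA  (d) PF = 1 (leading)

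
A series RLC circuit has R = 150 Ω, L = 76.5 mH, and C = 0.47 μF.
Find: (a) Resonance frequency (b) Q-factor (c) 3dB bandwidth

Step 1 — Resonance: ω₀ = 1/√(LC) = 1/√(0.0765·4.7e-07) = 5274 rad/s.
Step 2 — f₀ = ω₀/(2π) = 839.3 Hz.
Step 3 — Series Q: Q = ω₀L/R = 5274·0.0765/150 = 2.69.
Step 4 — Bandwidth: Δω = ω₀/Q = 1961 rad/s; BW = Δω/(2π) = 312.1 Hz.

(a) f₀ = 839.3 Hz  (b) Q = 2.69  (c) BW = 312.1 Hz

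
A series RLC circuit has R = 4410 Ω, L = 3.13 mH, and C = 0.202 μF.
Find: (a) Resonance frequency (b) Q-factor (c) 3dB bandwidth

Step 1 — Resonance: ω₀ = 1/√(LC) = 1/√(0.00313·2.02e-07) = 3.977e+04 rad/s.
Step 2 — f₀ = ω₀/(2π) = 6330 Hz.
Step 3 — Series Q: Q = ω₀L/R = 3.977e+04·0.00313/4410 = 0.02823.
Step 4 — Bandwidth: Δω = ω₀/Q = 1.409e+06 rad/s; BW = Δω/(2π) = 2.242e+05 Hz.

(a) f₀ = 6330 Hz  (b) Q = 0.02823  (c) BW = 2.242e+05 Hz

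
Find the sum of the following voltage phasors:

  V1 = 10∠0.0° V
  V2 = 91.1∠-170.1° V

Step 1 — Convert each phasor to rectangular form:
  V1 = 10·(cos(0.0°) + j·sin(0.0°)) = 10 V
  V2 = 91.1·(cos(-170.1°) + j·sin(-170.1°)) = -89.74 - j15.66 V
Step 2 — Sum components: V_total = -79.74 - j15.66 V.
Step 3 — Convert to polar: |V_total| = 81.27 V, ∠V_total = -168.9°.

V_total = 81.27∠-168.9° V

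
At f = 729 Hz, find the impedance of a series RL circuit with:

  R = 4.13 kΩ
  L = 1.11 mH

Step 1 — Angular frequency: ω = 2π·f = 2π·729 = 4580 rad/s.
Step 2 — Component impedances:
  R: Z = R = 4130 Ω
  L: Z = jωL = j·4580·0.00111 = 0 + j5.084 Ω
Step 3 — Series combination: Z_total = R + L = 4130 + j5.084 Ω = 4130∠0.1° Ω.

Z = 4130 + j5.084 Ω = 4130∠0.1° Ω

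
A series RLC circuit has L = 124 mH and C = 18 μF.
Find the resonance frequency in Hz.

Step 1 — Resonance condition Im(Z)=0 gives ω₀ = 1/√(LC).
Step 2 — ω₀ = 1/√(0.124·1.8e-05) = 669.3 rad/s.
Step 3 — f₀ = ω₀/(2π) = 106.5 Hz.

f₀ = 106.5 Hz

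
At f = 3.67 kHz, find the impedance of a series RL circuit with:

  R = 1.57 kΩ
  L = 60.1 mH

Step 1 — Angular frequency: ω = 2π·f = 2π·3670 = 2.306e+04 rad/s.
Step 2 — Component impedances:
  R: Z = R = 1570 Ω
  L: Z = jωL = j·2.306e+04·0.0601 = 0 + j1386 Ω
Step 3 — Series combination: Z_total = R + L = 1570 + j1386 Ω = 2094∠41.4° Ω.

Z = 1570 + j1386 Ω = 2094∠41.4° Ω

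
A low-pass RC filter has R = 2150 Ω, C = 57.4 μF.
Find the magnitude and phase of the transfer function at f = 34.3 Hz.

Step 1 — Angular frequency: ω = 2π·34.3 = 215.5 rad/s.
Step 2 — Transfer function: H(jω) = 1/(1 + jωRC).
Step 3 — Denominator: 1 + jωRC = 1 + j·215.5·2150·5.74e-05 = 1 + j26.6.
Step 4 — H = 0.001412 - j0.03755.
Step 5 — Magnitude: |H| = 0.03757 (-28.5 dB); phase: φ = -87.8°.

|H| = 0.03757 (-28.5 dB), φ = -87.8°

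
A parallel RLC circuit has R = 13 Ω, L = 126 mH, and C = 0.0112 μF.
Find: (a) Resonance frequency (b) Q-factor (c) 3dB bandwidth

Step 1 — Resonance: ω₀ = 1/√(LC) = 1/√(0.126·1.12e-08) = 2.662e+04 rad/s.
Step 2 — f₀ = ω₀/(2π) = 4237 Hz.
Step 3 — Parallel Q: Q = R/(ω₀L) = 13/(2.662e+04·0.126) = 0.003876.
Step 4 — Bandwidth: Δω = ω₀/Q = 6.868e+06 rad/s; BW = Δω/(2π) = 1.093e+06 Hz.

(a) f₀ = 4237 Hz  (b) Q = 0.003876  (c) BW = 1.093e+06 Hz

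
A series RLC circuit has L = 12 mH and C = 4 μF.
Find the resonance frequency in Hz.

Step 1 — Resonance condition Im(Z)=0 gives ω₀ = 1/√(LC).
Step 2 — ω₀ = 1/√(0.012·4e-06) = 4564 rad/s.
Step 3 — f₀ = ω₀/(2π) = 726.4 Hz.

f₀ = 726.4 Hz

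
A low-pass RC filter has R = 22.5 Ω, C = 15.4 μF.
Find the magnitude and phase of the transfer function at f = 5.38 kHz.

Step 1 — Angular frequency: ω = 2π·5380 = 3.38e+04 rad/s.
Step 2 — Transfer function: H(jω) = 1/(1 + jωRC).
Step 3 — Denominator: 1 + jωRC = 1 + j·3.38e+04·22.5·1.54e-05 = 1 + j11.71.
Step 4 — H = 0.007236 - j0.08476.
Step 5 — Magnitude: |H| = 0.08507 (-21.4 dB); phase: φ = -85.1°.

|H| = 0.08507 (-21.4 dB), φ = -85.1°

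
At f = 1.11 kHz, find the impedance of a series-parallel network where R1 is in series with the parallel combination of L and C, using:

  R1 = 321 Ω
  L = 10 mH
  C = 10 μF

Step 1 — Angular frequency: ω = 2π·f = 2π·1110 = 6974 rad/s.
Step 2 — Component impedances:
  R1: Z = R = 321 Ω
  L: Z = jωL = j·6974·0.01 = 0 + j69.74 Ω
  C: Z = 1/(jωC) = -j/(ω·C) = 0 - j14.34 Ω
Step 3 — Parallel branch: L || C = 1/(1/L + 1/C) = 0 - j18.05 Ω.
Step 4 — Series with R1: Z_total = R1 + (L || C) = 321 - j18.05 Ω = 321.5∠-3.2° Ω.

Z = 321 - j18.05 Ω = 321.5∠-3.2° Ω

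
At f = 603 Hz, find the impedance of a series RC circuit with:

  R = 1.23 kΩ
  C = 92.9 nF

Step 1 — Angular frequency: ω = 2π·f = 2π·603 = 3789 rad/s.
Step 2 — Component impedances:
  R: Z = R = 1230 Ω
  C: Z = 1/(jωC) = -j/(ω·C) = 0 - j2841 Ω
Step 3 — Series combination: Z_total = R + C = 1230 - j2841 Ω = 3096∠-66.6° Ω.

Z = 1230 - j2841 Ω = 3096∠-66.6° Ω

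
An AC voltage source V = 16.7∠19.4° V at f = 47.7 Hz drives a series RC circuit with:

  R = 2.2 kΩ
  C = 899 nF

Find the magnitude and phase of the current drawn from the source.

Step 1 — Angular frequency: ω = 2π·f = 2π·47.7 = 299.7 rad/s.
Step 2 — Component impedances:
  R: Z = R = 2200 Ω
  C: Z = 1/(jωC) = -j/(ω·C) = 0 - j3711 Ω
Step 3 — Series combination: Z_total = R + C = 2200 - j3711 Ω = 4314∠-59.3° Ω.
Step 4 — Source phasor: V = 16.7∠19.4° V = 15.75 + j5.547 V.
Step 5 — Ohm's law: I = V / Z_total = (15.75 + j5.547) / (2200 - j3711) = 0.0007557 + j0.003796 A.
Step 6 — Convert to polar: |I| = 0.003871 A, ∠I = 78.7°.

I = 0.003871∠78.7° A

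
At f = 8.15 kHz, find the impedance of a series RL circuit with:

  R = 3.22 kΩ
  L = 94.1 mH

Step 1 — Angular frequency: ω = 2π·f = 2π·8150 = 5.121e+04 rad/s.
Step 2 — Component impedances:
  R: Z = R = 3220 Ω
  L: Z = jωL = j·5.121e+04·0.0941 = 0 + j4819 Ω
Step 3 — Series combination: Z_total = R + L = 3220 + j4819 Ω = 5796∠56.2° Ω.

Z = 3220 + j4819 Ω = 5796∠56.2° Ω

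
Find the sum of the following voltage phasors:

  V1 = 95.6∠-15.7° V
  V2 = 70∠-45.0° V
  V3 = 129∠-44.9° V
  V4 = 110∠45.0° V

Step 1 — Convert each phasor to rectangular form:
  V1 = 95.6·(cos(-15.7°) + j·sin(-15.7°)) = 92.03 - j25.87 V
  V2 = 70·(cos(-45.0°) + j·sin(-45.0°)) = 49.5 - j49.5 V
  V3 = 129·(cos(-44.9°) + j·sin(-44.9°)) = 91.38 - j91.06 V
  V4 = 110·(cos(45.0°) + j·sin(45.0°)) = 77.78 + j77.78 V
Step 2 — Sum components: V_total = 310.7 - j88.64 V.
Step 3 — Convert to polar: |V_total| = 323.1 V, ∠V_total = -15.9°.

V_total = 323.1∠-15.9° V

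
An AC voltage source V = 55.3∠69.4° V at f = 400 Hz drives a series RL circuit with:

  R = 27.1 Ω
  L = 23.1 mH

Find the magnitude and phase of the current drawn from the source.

Step 1 — Angular frequency: ω = 2π·f = 2π·400 = 2513 rad/s.
Step 2 — Component impedances:
  R: Z = R = 27.1 Ω
  L: Z = jωL = j·2513·0.0231 = 0 + j58.06 Ω
Step 3 — Series combination: Z_total = R + L = 27.1 + j58.06 Ω = 64.07∠65.0° Ω.
Step 4 — Source phasor: V = 55.3∠69.4° V = 19.46 + j51.76 V.
Step 5 — Ohm's law: I = V / Z_total = (19.46 + j51.76) / (27.1 + j58.06) = 0.8605 + j0.06656 A.
Step 6 — Convert to polar: |I| = 0.8631 A, ∠I = 4.4°.

I = 0.8631∠4.4° A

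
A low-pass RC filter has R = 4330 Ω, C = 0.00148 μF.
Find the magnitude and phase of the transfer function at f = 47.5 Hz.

Step 1 — Angular frequency: ω = 2π·47.5 = 298.5 rad/s.
Step 2 — Transfer function: H(jω) = 1/(1 + jωRC).
Step 3 — Denominator: 1 + jωRC = 1 + j·298.5·4330·1.48e-09 = 1 + j0.001913.
Step 4 — H = 1 - j0.001913.
Step 5 — Magnitude: |H| = 1 (-0.0 dB); phase: φ = -0.1°.

|H| = 1 (-0.0 dB), φ = -0.1°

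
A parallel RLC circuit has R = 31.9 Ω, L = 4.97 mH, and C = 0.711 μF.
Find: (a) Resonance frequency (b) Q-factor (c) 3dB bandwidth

Step 1 — Resonance: ω₀ = 1/√(LC) = 1/√(0.00497·7.11e-07) = 1.682e+04 rad/s.
Step 2 — f₀ = ω₀/(2π) = 2677 Hz.
Step 3 — Parallel Q: Q = R/(ω₀L) = 31.9/(1.682e+04·0.00497) = 0.3815.
Step 4 — Bandwidth: Δω = ω₀/Q = 4.409e+04 rad/s; BW = Δω/(2π) = 7017 Hz.

(a) f₀ = 2677 Hz  (b) Q = 0.3815  (c) BW = 7017 Hz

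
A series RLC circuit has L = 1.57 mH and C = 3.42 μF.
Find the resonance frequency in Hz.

Step 1 — Resonance condition Im(Z)=0 gives ω₀ = 1/√(LC).
Step 2 — ω₀ = 1/√(0.00157·3.42e-06) = 1.365e+04 rad/s.
Step 3 — f₀ = ω₀/(2π) = 2172 Hz.

f₀ = 2172 Hz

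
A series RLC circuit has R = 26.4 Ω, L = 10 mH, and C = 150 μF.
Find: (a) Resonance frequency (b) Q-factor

Step 1 — Resonance condition Im(Z)=0 gives ω₀ = 1/√(LC).
Step 2 — ω₀ = 1/√(0.01·0.00015) = 816.5 rad/s.
Step 3 — f₀ = ω₀/(2π) = 129.9 Hz.
Step 4 — Series Q: Q = ω₀L/R = 816.5·0.01/26.4 = 0.3093.

(a) f₀ = 129.9 Hz  (b) Q = 0.3093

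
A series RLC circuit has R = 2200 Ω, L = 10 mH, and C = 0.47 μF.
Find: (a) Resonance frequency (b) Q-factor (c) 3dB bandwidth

Step 1 — Resonance: ω₀ = 1/√(LC) = 1/√(0.01·4.7e-07) = 1.459e+04 rad/s.
Step 2 — f₀ = ω₀/(2π) = 2322 Hz.
Step 3 — Series Q: Q = ω₀L/R = 1.459e+04·0.01/2200 = 0.0663.
Step 4 — Bandwidth: Δω = ω₀/Q = 2.2e+05 rad/s; BW = Δω/(2π) = 3.501e+04 Hz.

(a) f₀ = 2322 Hz  (b) Q = 0.0663  (c) BW = 3.501e+04 Hz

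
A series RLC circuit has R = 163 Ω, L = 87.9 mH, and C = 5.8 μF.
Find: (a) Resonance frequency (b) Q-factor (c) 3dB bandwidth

Step 1 — Resonance: ω₀ = 1/√(LC) = 1/√(0.0879·5.8e-06) = 1401 rad/s.
Step 2 — f₀ = ω₀/(2π) = 222.9 Hz.
Step 3 — Series Q: Q = ω₀L/R = 1401·0.0879/163 = 0.7553.
Step 4 — Bandwidth: Δω = ω₀/Q = 1854 rad/s; BW = Δω/(2π) = 295.1 Hz.

(a) f₀ = 222.9 Hz  (b) Q = 0.7553  (c) BW = 295.1 Hz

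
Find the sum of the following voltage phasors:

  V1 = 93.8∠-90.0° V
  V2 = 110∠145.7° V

Step 1 — Convert each phasor to rectangular form:
  V1 = 93.8·(cos(-90.0°) + j·sin(-90.0°)) = 0 - j93.8 V
  V2 = 110·(cos(145.7°) + j·sin(145.7°)) = -90.87 + j61.99 V
Step 2 — Sum components: V_total = -90.87 - j31.81 V.
Step 3 — Convert to polar: |V_total| = 96.28 V, ∠V_total = -160.7°.

V_total = 96.28∠-160.7° V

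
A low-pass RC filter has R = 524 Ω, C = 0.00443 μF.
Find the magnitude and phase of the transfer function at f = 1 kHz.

Step 1 — Angular frequency: ω = 2π·1000 = 6283 rad/s.
Step 2 — Transfer function: H(jω) = 1/(1 + jωRC).
Step 3 — Denominator: 1 + jωRC = 1 + j·6283·524·4.43e-09 = 1 + j0.01459.
Step 4 — H = 0.9998 - j0.01458.
Step 5 — Magnitude: |H| = 0.9999 (-0.0 dB); phase: φ = -0.8°.

|H| = 0.9999 (-0.0 dB), φ = -0.8°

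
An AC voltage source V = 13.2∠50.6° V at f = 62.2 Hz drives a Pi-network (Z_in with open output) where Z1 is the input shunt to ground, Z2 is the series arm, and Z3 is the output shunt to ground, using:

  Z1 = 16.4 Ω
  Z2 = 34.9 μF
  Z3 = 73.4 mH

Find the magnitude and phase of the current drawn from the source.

Step 1 — Angular frequency: ω = 2π·f = 2π·62.2 = 390.8 rad/s.
Step 2 — Component impedances:
  Z1: Z = R = 16.4 Ω
  Z2: Z = 1/(jωC) = -j/(ω·C) = 0 - j73.32 Ω
  Z3: Z = jωL = j·390.8·0.0734 = 0 + j28.69 Ω
Step 3 — With open output, the series arm Z2 and the output shunt Z3 appear in series to ground: Z2 + Z3 = 0 - j44.63 Ω.
Step 4 — Parallel with input shunt Z1: Z_in = Z1 || (Z2 + Z3) = 14.45 - j5.309 Ω = 15.39∠-20.2° Ω.
Step 5 — Source phasor: V = 13.2∠50.6° V = 8.378 + j10.2 V.
Step 6 — Ohm's law: I = V / Z_total = (8.378 + j10.2) / (14.45 - j5.309) = 0.2823 + j0.8097 A.
Step 7 — Convert to polar: |I| = 0.8575 A, ∠I = 70.8°.

I = 0.8575∠70.8° A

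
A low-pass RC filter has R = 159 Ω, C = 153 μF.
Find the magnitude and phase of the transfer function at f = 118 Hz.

Step 1 — Angular frequency: ω = 2π·118 = 741.4 rad/s.
Step 2 — Transfer function: H(jω) = 1/(1 + jωRC).
Step 3 — Denominator: 1 + jωRC = 1 + j·741.4·159·0.000153 = 1 + j18.04.
Step 4 — H = 0.003065 - j0.05527.
Step 5 — Magnitude: |H| = 0.05536 (-25.1 dB); phase: φ = -86.8°.

|H| = 0.05536 (-25.1 dB), φ = -86.8°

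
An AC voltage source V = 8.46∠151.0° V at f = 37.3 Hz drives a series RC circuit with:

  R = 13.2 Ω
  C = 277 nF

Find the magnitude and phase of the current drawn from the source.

Step 1 — Angular frequency: ω = 2π·f = 2π·37.3 = 234.4 rad/s.
Step 2 — Component impedances:
  R: Z = R = 13.2 Ω
  C: Z = 1/(jωC) = -j/(ω·C) = 0 - j1.54e+04 Ω
Step 3 — Series combination: Z_total = R + C = 13.2 - j1.54e+04 Ω = 1.54e+04∠-90.0° Ω.
Step 4 — Source phasor: V = 8.46∠151.0° V = -7.399 + j4.101 V.
Step 5 — Ohm's law: I = V / Z_total = (-7.399 + j4.101) / (13.2 - j1.54e+04) = -0.0002667 - j0.0004801 A.
Step 6 — Convert to polar: |I| = 0.0005492 A, ∠I = -119.0°.

I = 0.0005492∠-119.0° A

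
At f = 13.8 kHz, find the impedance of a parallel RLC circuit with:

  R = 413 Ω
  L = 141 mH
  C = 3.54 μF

Step 1 — Angular frequency: ω = 2π·f = 2π·1.38e+04 = 8.671e+04 rad/s.
Step 2 — Component impedances:
  R: Z = R = 413 Ω
  L: Z = jωL = j·8.671e+04·0.141 = 0 + j1.223e+04 Ω
  C: Z = 1/(jωC) = -j/(ω·C) = 0 - j3.258 Ω
Step 3 — Parallel combination: 1/Z_total = 1/R + 1/L + 1/C; Z_total = 0.02571 - j3.259 Ω = 3.259∠-89.5° Ω.

Z = 0.02571 - j3.259 Ω = 3.259∠-89.5° Ω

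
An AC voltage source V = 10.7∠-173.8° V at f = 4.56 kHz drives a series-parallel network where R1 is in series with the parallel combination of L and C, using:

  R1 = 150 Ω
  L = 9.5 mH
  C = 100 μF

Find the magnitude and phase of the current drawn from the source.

Step 1 — Angular frequency: ω = 2π·f = 2π·4560 = 2.865e+04 rad/s.
Step 2 — Component impedances:
  R1: Z = R = 150 Ω
  L: Z = jωL = j·2.865e+04·0.0095 = 0 + j272.2 Ω
  C: Z = 1/(jωC) = -j/(ω·C) = 0 - j0.349 Ω
Step 3 — Parallel branch: L || C = 1/(1/L + 1/C) = 0 - j0.3495 Ω.
Step 4 — Series with R1: Z_total = R1 + (L || C) = 150 - j0.3495 Ω = 150∠-0.1° Ω.
Step 5 — Source phasor: V = 10.7∠-173.8° V = -10.64 - j1.156 V.
Step 6 — Ohm's law: I = V / Z_total = (-10.64 - j1.156) / (150 - j0.3495) = -0.0709 - j0.007869 A.
Step 7 — Convert to polar: |I| = 0.07133 A, ∠I = -173.7°.

I = 0.07133∠-173.7° A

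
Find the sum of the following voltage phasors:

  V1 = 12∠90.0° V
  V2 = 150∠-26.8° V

Step 1 — Convert each phasor to rectangular form:
  V1 = 12·(cos(90.0°) + j·sin(90.0°)) = 0 + j12 V
  V2 = 150·(cos(-26.8°) + j·sin(-26.8°)) = 133.9 - j67.63 V
Step 2 — Sum components: V_total = 133.9 - j55.63 V.
Step 3 — Convert to polar: |V_total| = 145 V, ∠V_total = -22.6°.

V_total = 145∠-22.6° V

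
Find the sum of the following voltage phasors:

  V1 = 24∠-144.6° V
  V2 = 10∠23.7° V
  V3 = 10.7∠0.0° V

Step 1 — Convert each phasor to rectangular form:
  V1 = 24·(cos(-144.6°) + j·sin(-144.6°)) = -19.56 - j13.9 V
  V2 = 10·(cos(23.7°) + j·sin(23.7°)) = 9.157 + j4.019 V
  V3 = 10.7·(cos(0.0°) + j·sin(0.0°)) = 10.7 V
Step 2 — Sum components: V_total = 0.2936 - j9.883 V.
Step 3 — Convert to polar: |V_total| = 9.888 V, ∠V_total = -88.3°.

V_total = 9.888∠-88.3° V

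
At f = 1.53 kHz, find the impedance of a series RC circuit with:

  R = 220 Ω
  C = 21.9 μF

Step 1 — Angular frequency: ω = 2π·f = 2π·1530 = 9613 rad/s.
Step 2 — Component impedances:
  R: Z = R = 220 Ω
  C: Z = 1/(jωC) = -j/(ω·C) = 0 - j4.75 Ω
Step 3 — Series combination: Z_total = R + C = 220 - j4.75 Ω = 220.1∠-1.2° Ω.

Z = 220 - j4.75 Ω = 220.1∠-1.2° Ω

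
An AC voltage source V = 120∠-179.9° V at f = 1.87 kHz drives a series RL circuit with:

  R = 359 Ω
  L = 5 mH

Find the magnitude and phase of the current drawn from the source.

Step 1 — Angular frequency: ω = 2π·f = 2π·1870 = 1.175e+04 rad/s.
Step 2 — Component impedances:
  R: Z = R = 359 Ω
  L: Z = jωL = j·1.175e+04·0.005 = 0 + j58.75 Ω
Step 3 — Series combination: Z_total = R + L = 359 + j58.75 Ω = 363.8∠9.3° Ω.
Step 4 — Source phasor: V = 120∠-179.9° V = -120 - j0.2094 V.
Step 5 — Ohm's law: I = V / Z_total = (-120 - j0.2094) / (359 + j58.75) = -0.3256 + j0.0527 A.
Step 6 — Convert to polar: |I| = 0.3299 A, ∠I = 170.8°.

I = 0.3299∠170.8° A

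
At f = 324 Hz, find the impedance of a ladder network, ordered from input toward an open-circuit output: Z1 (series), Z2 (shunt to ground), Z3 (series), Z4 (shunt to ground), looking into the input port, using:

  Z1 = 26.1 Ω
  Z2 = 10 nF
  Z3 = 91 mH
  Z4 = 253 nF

Step 1 — Angular frequency: ω = 2π·f = 2π·324 = 2036 rad/s.
Step 2 — Component impedances:
  Z1: Z = R = 26.1 Ω
  Z2: Z = 1/(jωC) = -j/(ω·C) = 0 - j4.912e+04 Ω
  Z3: Z = jωL = j·2036·0.091 = 0 + j185.3 Ω
  Z4: Z = 1/(jωC) = -j/(ω·C) = 0 - j1942 Ω
Step 3 — Ladder network (open output): work backward from the far end, alternating series and parallel combinations. Z_in = 26.1 - j1696 Ω = 1696∠-89.1° Ω.

Z = 26.1 - j1696 Ω = 1696∠-89.1° Ω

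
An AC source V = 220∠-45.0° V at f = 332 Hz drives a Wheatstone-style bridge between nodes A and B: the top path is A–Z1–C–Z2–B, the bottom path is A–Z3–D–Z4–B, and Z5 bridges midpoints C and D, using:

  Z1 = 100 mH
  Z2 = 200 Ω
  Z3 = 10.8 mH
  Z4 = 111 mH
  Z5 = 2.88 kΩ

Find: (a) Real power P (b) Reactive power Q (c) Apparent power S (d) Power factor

Step 1 — Angular frequency: ω = 2π·f = 2π·332 = 2086 rad/s.
Step 2 — Component impedances:
  Z1: Z = jωL = j·2086·0.1 = 0 + j208.6 Ω
  Z2: Z = R = 200 Ω
  Z3: Z = jωL = j·2086·0.0108 = 0 + j22.53 Ω
  Z4: Z = jωL = j·2086·0.111 = 0 + j231.5 Ω
  Z5: Z = R = 2880 Ω
Step 3 — Bridge requires nodal analysis (the Z5 bridge couples midpoints C and D, so the two paths cannot be reduced to a simple series/parallel combination). Setting node B to ground and injecting 1 A at node A, the 3-node admittance system at A, C, D solves to V_A = Z_AB = 52.64 + j139.1 Ω = 148.7∠69.3° Ω.
Step 4 — Source phasor: V = 220∠-45.0° V = 155.6 - j155.6 V.
Step 5 — Current: I = V / Z = -0.608 - j1.348 A = 1.479∠-114.3° A.
Step 6 — Complex power: S = V·I* = 115.2 + j304.4 VA.
Step 7 — Real power: P = Re(S) = 115.2 W.
Step 8 — Reactive power: Q = Im(S) = 304.4 VAR.
Step 9 — Apparent power: |S| = 325.4 VA.
Step 10 — Power factor: PF = P/|S| = 0.3539 (lagging).

(a) P = 115.2 W  (b) Q = 304.4 VAR  (c) S = 325.4 VA  (d) PF = 0.3539 (lagging)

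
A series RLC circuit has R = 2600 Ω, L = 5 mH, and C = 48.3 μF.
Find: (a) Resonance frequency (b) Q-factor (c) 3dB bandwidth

Step 1 — Resonance condition Im(Z)=0 gives ω₀ = 1/√(LC).
Step 2 — ω₀ = 1/√(0.005·4.83e-05) = 2035 rad/s.
Step 3 — f₀ = ω₀/(2π) = 323.9 Hz.
Step 4 — Series Q: Q = ω₀L/R = 2035·0.005/2600 = 0.003913.
Step 5 — 3dB bandwidth: Δω = ω₀/Q = 5.2e+05 rad/s; BW = Δω/(2π) = 8.276e+04 Hz.

(a) f₀ = 323.9 Hz  (b) Q = 0.003913  (c) BW = 8.276e+04 Hz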